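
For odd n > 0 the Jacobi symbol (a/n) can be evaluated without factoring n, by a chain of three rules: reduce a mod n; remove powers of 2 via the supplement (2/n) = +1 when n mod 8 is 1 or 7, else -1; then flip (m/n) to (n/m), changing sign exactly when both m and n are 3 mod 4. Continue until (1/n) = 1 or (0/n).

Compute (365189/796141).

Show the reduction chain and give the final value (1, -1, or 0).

1

flip (365189/796141) -> (796141/365189): both odd, 365189 mod 4 = 1, 796141 mod 4 = 1, so the flip contributes +1; sign now +1
(796141/365189): 796141 mod 365189 = 65763, so (796141/365189) = (65763/365189)
flip (65763/365189) -> (365189/65763): both odd, 65763 mod 4 = 3, 365189 mod 4 = 1, so the flip contributes +1; sign now +1
(365189/65763): 365189 mod 65763 = 36374, so (365189/65763) = (36374/65763)
factor out 2^1: 36374 = 2^1·18187; with 65763 mod 8 = 3, (2/65763) = -1; sign now -1; continue with (18187/65763)
flip (18187/65763) -> (65763/18187): both odd, 18187 mod 4 = 3, 65763 mod 4 = 3, so the flip contributes -1; sign now +1
(65763/18187): 65763 mod 18187 = 11202, so (65763/18187) = (11202/18187)
factor out 2^1: 11202 = 2^1·5601; with 18187 mod 8 = 3, (2/18187) = -1; sign now -1; continue with (5601/18187)
flip (5601/18187) -> (18187/5601): both odd, 5601 mod 4 = 1, 18187 mod 4 = 3, so the flip contributes +1; sign now -1
(18187/5601): 18187 mod 5601 = 1384, so (18187/5601) = (1384/5601)
factor out 2^3: 1384 = 2^3·173; with 5601 mod 8 = 1, (2/5601) = +1; sign now -1; continue with (173/5601)
flip (173/5601) -> (5601/173): both odd, 173 mod 4 = 1, 5601 mod 4 = 1, so the flip contributes +1; sign now -1
(5601/173): 5601 mod 173 = 65, so (5601/173) = (65/173)
flip (65/173) -> (173/65): both odd, 65 mod 4 = 1, 173 mod 4 = 1, so the flip contributes +1; sign now -1
(173/65): 173 mod 65 = 43, so (173/65) = (43/65)
flip (43/65) -> (65/43): both odd, 43 mod 4 = 3, 65 mod 4 = 1, so the flip contributes +1; sign now -1
(65/43): 65 mod 43 = 22, so (65/43) = (22/43)
factor out 2^1: 22 = 2^1·11; with 43 mod 8 = 3, (2/43) = -1; sign now +1; continue with (11/43)
flip (11/43) -> (43/11): both odd, 11 mod 4 = 3, 43 mod 4 = 3, so the flip contributes -1; sign now -1
(43/11): 43 mod 11 = 10, so (43/11) = (10/11)
factor out 2^1: 10 = 2^1·5; with 11 mod 8 = 3, (2/11) = -1; sign now +1; continue with (5/11)
flip (5/11) -> (11/5): both odd, 5 mod 4 = 1, 11 mod 4 = 3, so the flip contributes +1; sign now +1
(11/5): 11 mod 5 = 1, so (11/5) = (1/5)
reached (1/5) = 1, so the symbol is +1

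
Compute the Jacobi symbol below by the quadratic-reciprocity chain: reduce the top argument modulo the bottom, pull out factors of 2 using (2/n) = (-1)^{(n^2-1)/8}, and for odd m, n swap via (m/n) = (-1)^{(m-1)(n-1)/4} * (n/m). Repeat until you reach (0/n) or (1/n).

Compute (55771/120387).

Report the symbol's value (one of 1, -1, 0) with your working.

1

reciprocity: (55771/120387) = -1·(120387/55771) since 55771 mod 4 = 3, 120387 mod 4 = 3; sign now -1
(120387/55771) = (8845/55771)   [reduce mod 55771]
reciprocity: (8845/55771) = +1·(55771/8845) since 8845 mod 4 = 1, 55771 mod 4 = 3; sign now -1
(55771/8845) = (2701/8845)   [reduce mod 8845]
reciprocity: (2701/8845) = +1·(8845/2701) since 2701 mod 4 = 1, 8845 mod 4 = 1; sign now -1
(8845/2701) = (742/2701)   [reduce mod 2701]
742 = 2^1·371; (2/2701) = -1 since 2701 mod 8 = 5, so (742/2701) = (-1)^1·(371/2701); sign now +1
reciprocity: (371/2701) = +1·(2701/371) since 371 mod 4 = 3, 2701 mod 4 = 1; sign now +1
(2701/371) = (104/371)   [reduce mod 371]
104 = 2^3·13; (2/371) = -1 since 371 mod 8 = 3, so (104/371) = (-1)^3·(13/371); sign now -1
reciprocity: (13/371) = +1·(371/13) since 13 mod 4 = 1, 371 mod 4 = 3; sign now -1
(371/13) = (7/13)   [reduce mod 13]
reciprocity: (7/13) = +1·(13/7) since 7 mod 4 = 3, 13 mod 4 = 1; sign now -1
(13/7) = (6/7)   [reduce mod 7]
6 = 2^1·3; (2/7) = +1 since 7 mod 8 = 7, so (6/7) = (+1)^1·(3/7); sign now -1
reciprocity: (3/7) = -1·(7/3) since 3 mod 4 = 3, 7 mod 4 = 3; sign now +1
(7/3) = (1/3)   [reduce mod 3]
(1/3) = 1; final value = sign = +1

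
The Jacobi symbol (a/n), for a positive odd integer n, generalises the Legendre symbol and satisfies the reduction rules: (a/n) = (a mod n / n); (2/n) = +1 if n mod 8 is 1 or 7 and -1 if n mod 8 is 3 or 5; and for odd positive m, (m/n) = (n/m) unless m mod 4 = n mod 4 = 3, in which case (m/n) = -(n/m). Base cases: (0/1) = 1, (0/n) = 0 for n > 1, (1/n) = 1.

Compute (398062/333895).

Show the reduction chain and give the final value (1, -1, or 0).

(398062/333895) = (64167/333895)   [reduce mod 333895]
reciprocity: (64167/333895) = -1·(333895/64167) since 64167 mod 4 = 3, 333895 mod 4 = 3; sign now -1
(333895/64167) = (13060/64167)   [reduce mod 64167]
13060 = 2^2·3265; (2/64167) = +1 since 64167 mod 8 = 7, so (13060/64167) = (+1)^2·(3265/64167); sign now -1
reciprocity: (3265/64167) = +1·(64167/3265) since 3265 mod 4 = 1, 64167 mod 4 = 3; sign now -1
(64167/3265) = (2132/3265)   [reduce mod 3265]
2132 = 2^2·533; (2/3265) = +1 since 3265 mod 8 = 1, so (2132/3265) = (+1)^2·(533/3265); sign now -1
reciprocity: (533/3265) = +1·(3265/533) since 533 mod 4 = 1, 3265 mod 4 = 1; sign now -1
(3265/533) = (67/533)   [reduce mod 533]
reciprocity: (67/533) = +1·(533/67) since 67 mod 4 = 3, 533 mod 4 = 1; sign now -1
(533/67) = (64/67)   [reduce mod 67]
64 = 2^6·1; (2/67) = -1 since 67 mod 8 = 3, so (64/67) = (-1)^6·(1/67); sign now -1
(1/67) = 1; final value = sign = -1

-1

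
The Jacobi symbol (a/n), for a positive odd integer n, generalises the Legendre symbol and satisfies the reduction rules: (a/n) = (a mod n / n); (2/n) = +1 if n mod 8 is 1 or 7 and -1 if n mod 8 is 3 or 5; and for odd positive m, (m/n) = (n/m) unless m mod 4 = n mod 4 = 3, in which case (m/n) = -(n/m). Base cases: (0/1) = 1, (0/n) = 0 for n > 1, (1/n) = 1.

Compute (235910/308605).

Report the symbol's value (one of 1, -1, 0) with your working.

0

235910 = 2^1·117955; (2/308605) = -1 since 308605 mod 8 = 5, so (235910/308605) = (-1)^1·(117955/308605); sign now -1
reciprocity: (117955/308605) = +1·(308605/117955) since 117955 mod 4 = 3, 308605 mod 4 = 1; sign now -1
(308605/117955) = (72695/117955)   [reduce mod 117955]
reciprocity: (72695/117955) = -1·(117955/72695) since 72695 mod 4 = 3, 117955 mod 4 = 3; sign now +1
(117955/72695) = (45260/72695)   [reduce mod 72695]
45260 = 2^2·11315; (2/72695) = +1 since 72695 mod 8 = 7, so (45260/72695) = (+1)^2·(11315/72695); sign now +1
reciprocity: (11315/72695) = -1·(72695/11315) since 11315 mod 4 = 3, 72695 mod 4 = 3; sign now -1
(72695/11315) = (4805/11315)   [reduce mod 11315]
reciprocity: (4805/11315) = +1·(11315/4805) since 4805 mod 4 = 1, 11315 mod 4 = 3; sign now -1
(11315/4805) = (1705/4805)   [reduce mod 4805]
reciprocity: (1705/4805) = +1·(4805/1705) since 1705 mod 4 = 1, 4805 mod 4 = 1; sign now -1
(4805/1705) = (1395/1705)   [reduce mod 1705]
reciprocity: (1395/1705) = +1·(1705/1395) since 1395 mod 4 = 3, 1705 mod 4 = 1; sign now -1
(1705/1395) = (310/1395)   [reduce mod 1395]
310 = 2^1·155; (2/1395) = -1 since 1395 mod 8 = 3, so (310/1395) = (-1)^1·(155/1395); sign now +1
reciprocity: (155/1395) = -1·(1395/155) since 155 mod 4 = 3, 1395 mod 4 = 3; sign now -1
(1395/155) = (0/155)   [reduce mod 155]
(0/155) = 0   [gcd(a, n) > 1]; final value = 0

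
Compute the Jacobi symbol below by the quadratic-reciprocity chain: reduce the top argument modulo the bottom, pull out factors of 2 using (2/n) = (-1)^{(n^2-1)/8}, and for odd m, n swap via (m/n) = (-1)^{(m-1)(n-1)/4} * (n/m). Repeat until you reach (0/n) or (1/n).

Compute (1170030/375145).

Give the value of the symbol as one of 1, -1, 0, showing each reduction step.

0

(1170030/375145): 1170030 mod 375145 = 44595, so (1170030/375145) = (44595/375145)
flip (44595/375145) -> (375145/44595): both odd, 44595 mod 4 = 3, 375145 mod 4 = 1, so the flip contributes +1; sign now +1
(375145/44595): 375145 mod 44595 = 18385, so (375145/44595) = (18385/44595)
flip (18385/44595) -> (44595/18385): both odd, 18385 mod 4 = 1, 44595 mod 4 = 3, so the flip contributes +1; sign now +1
(44595/18385): 44595 mod 18385 = 7825, so (44595/18385) = (7825/18385)
flip (7825/18385) -> (18385/7825): both odd, 7825 mod 4 = 1, 18385 mod 4 = 1, so the flip contributes +1; sign now +1
(18385/7825): 18385 mod 7825 = 2735, so (18385/7825) = (2735/7825)
flip (2735/7825) -> (7825/2735): both odd, 2735 mod 4 = 3, 7825 mod 4 = 1, so the flip contributes +1; sign now +1
(7825/2735): 7825 mod 2735 = 2355, so (7825/2735) = (2355/2735)
flip (2355/2735) -> (2735/2355): both odd, 2355 mod 4 = 3, 2735 mod 4 = 3, so the flip contributes -1; sign now -1
(2735/2355): 2735 mod 2355 = 380, so (2735/2355) = (380/2355)
factor out 2^2: 380 = 2^2·95; with 2355 mod 8 = 3, (2/2355) = -1; sign now -1; continue with (95/2355)
flip (95/2355) -> (2355/95): both odd, 95 mod 4 = 3, 2355 mod 4 = 3, so the flip contributes -1; sign now +1
(2355/95): 2355 mod 95 = 75, so (2355/95) = (75/95)
flip (75/95) -> (95/75): both odd, 75 mod 4 = 3, 95 mod 4 = 3, so the flip contributes -1; sign now -1
(95/75): 95 mod 75 = 20, so (95/75) = (20/75)
factor out 2^2: 20 = 2^2·5; with 75 mod 8 = 3, (2/75) = -1; sign now -1; continue with (5/75)
flip (5/75) -> (75/5): both odd, 5 mod 4 = 1, 75 mod 4 = 3, so the flip contributes +1; sign now -1
(75/5): 75 mod 5 = 0, so (75/5) = (0/5)
reached (0/5); gcd(a, n) > 1, so (0/5) = 0 and the symbol is 0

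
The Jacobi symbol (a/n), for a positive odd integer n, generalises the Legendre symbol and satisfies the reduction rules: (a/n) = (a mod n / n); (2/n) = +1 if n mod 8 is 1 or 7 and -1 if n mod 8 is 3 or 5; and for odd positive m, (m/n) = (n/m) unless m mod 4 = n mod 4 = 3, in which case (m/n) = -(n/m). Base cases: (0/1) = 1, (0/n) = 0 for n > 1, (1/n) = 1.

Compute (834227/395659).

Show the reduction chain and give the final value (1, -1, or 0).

-1

(834227/395659) = (42909/395659)   [reduce mod 395659]
reciprocity: (42909/395659) = +1·(395659/42909) since 42909 mod 4 = 1, 395659 mod 4 = 3; sign now +1
(395659/42909) = (9478/42909)   [reduce mod 42909]
9478 = 2^1·4739; (2/42909) = -1 since 42909 mod 8 = 5, so (9478/42909) = (-1)^1·(4739/42909); sign now -1
reciprocity: (4739/42909) = +1·(42909/4739) since 4739 mod 4 = 3, 42909 mod 4 = 1; sign now -1
(42909/4739) = (258/4739)   [reduce mod 4739]
258 = 2^1·129; (2/4739) = -1 since 4739 mod 8 = 3, so (258/4739) = (-1)^1·(129/4739); sign now +1
reciprocity: (129/4739) = +1·(4739/129) since 129 mod 4 = 1, 4739 mod 4 = 3; sign now +1
(4739/129) = (95/129)   [reduce mod 129]
reciprocity: (95/129) = +1·(129/95) since 95 mod 4 = 3, 129 mod 4 = 1; sign now +1
(129/95) = (34/95)   [reduce mod 95]
34 = 2^1·17; (2/95) = +1 since 95 mod 8 = 7, so (34/95) = (+1)^1·(17/95); sign now +1
reciprocity: (17/95) = +1·(95/17) since 17 mod 4 = 1, 95 mod 4 = 3; sign now +1
(95/17) = (10/17)   [reduce mod 17]
10 = 2^1·5; (2/17) = +1 since 17 mod 8 = 1, so (10/17) = (+1)^1·(5/17); sign now +1
reciprocity: (5/17) = +1·(17/5) since 5 mod 4 = 1, 17 mod 4 = 1; sign now +1
(17/5) = (2/5)   [reduce mod 5]
2 = 2^1·1; (2/5) = -1 since 5 mod 8 = 5, so (2/5) = (-1)^1·(1/5); sign now -1
(1/5) = 1; final value = sign = -1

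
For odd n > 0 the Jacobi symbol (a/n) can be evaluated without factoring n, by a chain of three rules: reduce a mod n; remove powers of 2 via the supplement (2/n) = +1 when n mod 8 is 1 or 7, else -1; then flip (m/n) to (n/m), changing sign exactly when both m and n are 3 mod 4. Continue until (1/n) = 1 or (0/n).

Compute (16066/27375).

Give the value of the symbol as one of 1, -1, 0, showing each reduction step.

factor out 2^1: 16066 = 2^1·8033; with 27375 mod 8 = 7, (2/27375) = +1; sign now +1; continue with (8033/27375)
flip (8033/27375) -> (27375/8033): both odd, 8033 mod 4 = 1, 27375 mod 4 = 3, so the flip contributes +1; sign now +1
(27375/8033): 27375 mod 8033 = 3276, so (27375/8033) = (3276/8033)
factor out 2^2: 3276 = 2^2·819; with 8033 mod 8 = 1, (2/8033) = +1; sign now +1; continue with (819/8033)
flip (819/8033) -> (8033/819): both odd, 819 mod 4 = 3, 8033 mod 4 = 1, so the flip contributes +1; sign now +1
(8033/819): 8033 mod 819 = 662, so (8033/819) = (662/819)
factor out 2^1: 662 = 2^1·331; with 819 mod 8 = 3, (2/819) = -1; sign now -1; continue with (331/819)
flip (331/819) -> (819/331): both odd, 331 mod 4 = 3, 819 mod 4 = 3, so the flip contributes -1; sign now +1
(819/331): 819 mod 331 = 157, so (819/331) = (157/331)
flip (157/331) -> (331/157): both odd, 157 mod 4 = 1, 331 mod 4 = 3, so the flip contributes +1; sign now +1
(331/157): 331 mod 157 = 17, so (331/157) = (17/157)
flip (17/157) -> (157/17): both odd, 17 mod 4 = 1, 157 mod 4 = 1, so the flip contributes +1; sign now +1
(157/17): 157 mod 17 = 4, so (157/17) = (4/17)
factor out 2^2: 4 = 2^2·1; with 17 mod 8 = 1, (2/17) = +1; sign now +1; continue with (1/17)
reached (1/17) = 1, so the symbol is +1

1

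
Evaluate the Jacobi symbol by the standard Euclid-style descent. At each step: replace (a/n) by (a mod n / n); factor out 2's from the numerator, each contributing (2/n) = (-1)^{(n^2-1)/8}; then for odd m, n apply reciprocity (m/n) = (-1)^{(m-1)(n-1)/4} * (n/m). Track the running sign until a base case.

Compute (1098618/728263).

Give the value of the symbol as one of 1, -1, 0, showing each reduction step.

(1098618/728263): 1098618 mod 728263 = 370355, so (1098618/728263) = (370355/728263)
flip (370355/728263) -> (728263/370355): both odd, 370355 mod 4 = 3, 728263 mod 4 = 3, so the flip contributes -1; sign now -1
(728263/370355): 728263 mod 370355 = 357908, so (728263/370355) = (357908/370355)
factor out 2^2: 357908 = 2^2·89477; with 370355 mod 8 = 3, (2/370355) = -1; sign now -1; continue with (89477/370355)
flip (89477/370355) -> (370355/89477): both odd, 89477 mod 4 = 1, 370355 mod 4 = 3, so the flip contributes +1; sign now -1
(370355/89477): 370355 mod 89477 = 12447, so (370355/89477) = (12447/89477)
flip (12447/89477) -> (89477/12447): both odd, 12447 mod 4 = 3, 89477 mod 4 = 1, so the flip contributes +1; sign now -1
(89477/12447): 89477 mod 12447 = 2348, so (89477/12447) = (2348/12447)
factor out 2^2: 2348 = 2^2·587; with 12447 mod 8 = 7, (2/12447) = +1; sign now -1; continue with (587/12447)
flip (587/12447) -> (12447/587): both odd, 587 mod 4 = 3, 12447 mod 4 = 3, so the flip contributes -1; sign now +1
(12447/587): 12447 mod 587 = 120, so (12447/587) = (120/587)
factor out 2^3: 120 = 2^3·15; with 587 mod 8 = 3, (2/587) = -1; sign now -1; continue with (15/587)
flip (15/587) -> (587/15): both odd, 15 mod 4 = 3, 587 mod 4 = 3, so the flip contributes -1; sign now +1
(587/15): 587 mod 15 = 2, so (587/15) = (2/15)
factor out 2^1: 2 = 2^1·1; with 15 mod 8 = 7, (2/15) = +1; sign now +1; continue with (1/15)
reached (1/15) = 1, so the symbol is +1

1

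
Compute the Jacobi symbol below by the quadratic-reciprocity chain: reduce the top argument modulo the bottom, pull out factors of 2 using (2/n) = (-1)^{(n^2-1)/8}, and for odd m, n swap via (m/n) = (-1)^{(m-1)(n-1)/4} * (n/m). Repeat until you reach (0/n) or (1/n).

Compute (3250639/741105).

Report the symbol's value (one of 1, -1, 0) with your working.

(3250639/741105) = (286219/741105)   [reduce mod 741105]
reciprocity: (286219/741105) = +1·(741105/286219) since 286219 mod 4 = 3, 741105 mod 4 = 1; sign now +1
(741105/286219) = (168667/286219)   [reduce mod 286219]
reciprocity: (168667/286219) = -1·(286219/168667) since 168667 mod 4 = 3, 286219 mod 4 = 3; sign now -1
(286219/168667) = (117552/168667)   [reduce mod 168667]
117552 = 2^4·7347; (2/168667) = -1 since 168667 mod 8 = 3, so (117552/168667) = (-1)^4·(7347/168667); sign now -1
reciprocity: (7347/168667) = -1·(168667/7347) since 7347 mod 4 = 3, 168667 mod 4 = 3; sign now +1
(168667/7347) = (7033/7347)   [reduce mod 7347]
reciprocity: (7033/7347) = +1·(7347/7033) since 7033 mod 4 = 1, 7347 mod 4 = 3; sign now +1
(7347/7033) = (314/7033)   [reduce mod 7033]
314 = 2^1·157; (2/7033) = +1 since 7033 mod 8 = 1, so (314/7033) = (+1)^1·(157/7033); sign now +1
reciprocity: (157/7033) = +1·(7033/157) since 157 mod 4 = 1, 7033 mod 4 = 1; sign now +1
(7033/157) = (125/157)   [reduce mod 157]
reciprocity: (125/157) = +1·(157/125) since 125 mod 4 = 1, 157 mod 4 = 1; sign now +1
(157/125) = (32/125)   [reduce mod 125]
32 = 2^5·1; (2/125) = -1 since 125 mod 8 = 5, so (32/125) = (-1)^5·(1/125); sign now -1
(1/125) = 1; final value = sign = -1

-1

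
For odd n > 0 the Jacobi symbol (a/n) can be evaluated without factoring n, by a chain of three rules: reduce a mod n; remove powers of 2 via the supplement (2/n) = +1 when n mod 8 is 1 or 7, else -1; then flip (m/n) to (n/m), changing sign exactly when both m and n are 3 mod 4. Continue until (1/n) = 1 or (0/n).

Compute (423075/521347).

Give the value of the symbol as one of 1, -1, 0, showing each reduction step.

reciprocity: (423075/521347) = -1·(521347/423075) since 423075 mod 4 = 3, 521347 mod 4 = 3; sign now -1
(521347/423075) = (98272/423075)   [reduce mod 423075]
98272 = 2^5·3071; (2/423075) = -1 since 423075 mod 8 = 3, so (98272/423075) = (-1)^5·(3071/423075); sign now +1
reciprocity: (3071/423075) = -1·(423075/3071) since 3071 mod 4 = 3, 423075 mod 4 = 3; sign now -1
(423075/3071) = (2348/3071)   [reduce mod 3071]
2348 = 2^2·587; (2/3071) = +1 since 3071 mod 8 = 7, so (2348/3071) = (+1)^2·(587/3071); sign now -1
reciprocity: (587/3071) = -1·(3071/587) since 587 mod 4 = 3, 3071 mod 4 = 3; sign now +1
(3071/587) = (136/587)   [reduce mod 587]
136 = 2^3·17; (2/587) = -1 since 587 mod 8 = 3, so (136/587) = (-1)^3·(17/587); sign now -1
reciprocity: (17/587) = +1·(587/17) since 17 mod 4 = 1, 587 mod 4 = 3; sign now -1
(587/17) = (9/17)   [reduce mod 17]
reciprocity: (9/17) = +1·(17/9) since 9 mod 4 = 1, 17 mod 4 = 1; sign now -1
(17/9) = (8/9)   [reduce mod 9]
8 = 2^3·1; (2/9) = +1 since 9 mod 8 = 1, so (8/9) = (+1)^3·(1/9); sign now -1
(1/9) = 1; final value = sign = -1

-1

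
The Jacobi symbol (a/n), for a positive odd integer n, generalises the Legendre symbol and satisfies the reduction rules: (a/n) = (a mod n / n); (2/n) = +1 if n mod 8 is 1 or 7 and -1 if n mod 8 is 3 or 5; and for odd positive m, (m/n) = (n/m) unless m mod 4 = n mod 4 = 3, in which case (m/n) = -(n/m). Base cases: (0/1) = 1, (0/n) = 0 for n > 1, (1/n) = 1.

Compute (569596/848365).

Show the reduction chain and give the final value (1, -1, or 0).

569596 = 2^2·142399; (2/848365) = -1 since 848365 mod 8 = 5, so (569596/848365) = (-1)^2·(142399/848365); sign now +1
reciprocity: (142399/848365) = +1·(848365/142399) since 142399 mod 4 = 3, 848365 mod 4 = 1; sign now +1
(848365/142399) = (136370/142399)   [reduce mod 142399]
136370 = 2^1·68185; (2/142399) = +1 since 142399 mod 8 = 7, so (136370/142399) = (+1)^1·(68185/142399); sign now +1
reciprocity: (68185/142399) = +1·(142399/68185) since 68185 mod 4 = 1, 142399 mod 4 = 3; sign now +1
(142399/68185) = (6029/68185)   [reduce mod 68185]
reciprocity: (6029/68185) = +1·(68185/6029) since 6029 mod 4 = 1, 68185 mod 4 = 1; sign now +1
(68185/6029) = (1866/6029)   [reduce mod 6029]
1866 = 2^1·933; (2/6029) = -1 since 6029 mod 8 = 5, so (1866/6029) = (-1)^1·(933/6029); sign now -1
reciprocity: (933/6029) = +1·(6029/933) since 933 mod 4 = 1, 6029 mod 4 = 1; sign now -1
(6029/933) = (431/933)   [reduce mod 933]
reciprocity: (431/933) = +1·(933/431) since 431 mod 4 = 3, 933 mod 4 = 1; sign now -1
(933/431) = (71/431)   [reduce mod 431]
reciprocity: (71/431) = -1·(431/71) since 71 mod 4 = 3, 431 mod 4 = 3; sign now +1
(431/71) = (5/71)   [reduce mod 71]
reciprocity: (5/71) = +1·(71/5) since 5 mod 4 = 1, 71 mod 4 = 3; sign now +1
(71/5) = (1/5)   [reduce mod 5]
(1/5) = 1; final value = sign = +1

1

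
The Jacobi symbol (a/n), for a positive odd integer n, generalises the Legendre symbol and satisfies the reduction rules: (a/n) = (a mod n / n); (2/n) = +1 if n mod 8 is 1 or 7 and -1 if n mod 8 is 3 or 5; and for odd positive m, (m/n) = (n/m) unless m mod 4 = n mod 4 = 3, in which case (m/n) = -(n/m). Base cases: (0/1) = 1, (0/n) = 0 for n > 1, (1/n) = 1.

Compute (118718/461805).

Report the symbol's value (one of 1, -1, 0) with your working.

1

factor out 2^1: 118718 = 2^1·59359; with 461805 mod 8 = 5, (2/461805) = -1; sign now -1; continue with (59359/461805)
flip (59359/461805) -> (461805/59359): both odd, 59359 mod 4 = 3, 461805 mod 4 = 1, so the flip contributes +1; sign now -1
(461805/59359): 461805 mod 59359 = 46292, so (461805/59359) = (46292/59359)
factor out 2^2: 46292 = 2^2·11573; with 59359 mod 8 = 7, (2/59359) = +1; sign now -1; continue with (11573/59359)
flip (11573/59359) -> (59359/11573): both odd, 11573 mod 4 = 1, 59359 mod 4 = 3, so the flip contributes +1; sign now -1
(59359/11573): 59359 mod 11573 = 1494, so (59359/11573) = (1494/11573)
factor out 2^1: 1494 = 2^1·747; with 11573 mod 8 = 5, (2/11573) = -1; sign now +1; continue with (747/11573)
flip (747/11573) -> (11573/747): both odd, 747 mod 4 = 3, 11573 mod 4 = 1, so the flip contributes +1; sign now +1
(11573/747): 11573 mod 747 = 368, so (11573/747) = (368/747)
factor out 2^4: 368 = 2^4·23; with 747 mod 8 = 3, (2/747) = -1; sign now +1; continue with (23/747)
flip (23/747) -> (747/23): both odd, 23 mod 4 = 3, 747 mod 4 = 3, so the flip contributes -1; sign now -1
(747/23): 747 mod 23 = 11, so (747/23) = (11/23)
flip (11/23) -> (23/11): both odd, 11 mod 4 = 3, 23 mod 4 = 3, so the flip contributes -1; sign now +1
(23/11): 23 mod 11 = 1, so (23/11) = (1/11)
reached (1/11) = 1, so the symbol is +1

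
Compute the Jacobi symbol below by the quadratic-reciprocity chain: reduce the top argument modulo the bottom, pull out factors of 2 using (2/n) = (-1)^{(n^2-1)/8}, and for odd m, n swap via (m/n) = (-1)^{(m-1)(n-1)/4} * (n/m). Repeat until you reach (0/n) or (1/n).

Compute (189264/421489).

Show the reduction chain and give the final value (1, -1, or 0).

1

189264 = 2^4·11829; (2/421489) = +1 since 421489 mod 8 = 1, so (189264/421489) = (+1)^4·(11829/421489); sign now +1
reciprocity: (11829/421489) = +1·(421489/11829) since 11829 mod 4 = 1, 421489 mod 4 = 1; sign now +1
(421489/11829) = (7474/11829)   [reduce mod 11829]
7474 = 2^1·3737; (2/11829) = -1 since 11829 mod 8 = 5, so (7474/11829) = (-1)^1·(3737/11829); sign now -1
reciprocity: (3737/11829) = +1·(11829/3737) since 3737 mod 4 = 1, 11829 mod 4 = 1; sign now -1
(11829/3737) = (618/3737)   [reduce mod 3737]
618 = 2^1·309; (2/3737) = +1 since 3737 mod 8 = 1, so (618/3737) = (+1)^1·(309/3737); sign now -1
reciprocity: (309/3737) = +1·(3737/309) since 309 mod 4 = 1, 3737 mod 4 = 1; sign now -1
(3737/309) = (29/309)   [reduce mod 309]
reciprocity: (29/309) = +1·(309/29) since 29 mod 4 = 1, 309 mod 4 = 1; sign now -1
(309/29) = (19/29)   [reduce mod 29]
reciprocity: (19/29) = +1·(29/19) since 19 mod 4 = 3, 29 mod 4 = 1; sign now -1
(29/19) = (10/19)   [reduce mod 19]
10 = 2^1·5; (2/19) = -1 since 19 mod 8 = 3, so (10/19) = (-1)^1·(5/19); sign now +1
reciprocity: (5/19) = +1·(19/5) since 5 mod 4 = 1, 19 mod 4 = 3; sign now +1
(19/5) = (4/5)   [reduce mod 5]
4 = 2^2·1; (2/5) = -1 since 5 mod 8 = 5, so (4/5) = (-1)^2·(1/5); sign now +1
(1/5) = 1; final value = sign = +1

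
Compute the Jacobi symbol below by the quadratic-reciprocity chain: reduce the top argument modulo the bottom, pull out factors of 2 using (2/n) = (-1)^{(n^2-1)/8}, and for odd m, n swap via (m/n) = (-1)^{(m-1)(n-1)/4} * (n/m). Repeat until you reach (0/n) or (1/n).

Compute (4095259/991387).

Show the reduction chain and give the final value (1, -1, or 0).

(4095259/991387) = (129711/991387)   [reduce mod 991387]
reciprocity: (129711/991387) = -1·(991387/129711) since 129711 mod 4 = 3, 991387 mod 4 = 3; sign now -1
(991387/129711) = (83410/129711)   [reduce mod 129711]
83410 = 2^1·41705; (2/129711) = +1 since 129711 mod 8 = 7, so (83410/129711) = (+1)^1·(41705/129711); sign now -1
reciprocity: (41705/129711) = +1·(129711/41705) since 41705 mod 4 = 1, 129711 mod 4 = 3; sign now -1
(129711/41705) = (4596/41705)   [reduce mod 41705]
4596 = 2^2·1149; (2/41705) = +1 since 41705 mod 8 = 1, so (4596/41705) = (+1)^2·(1149/41705); sign now -1
reciprocity: (1149/41705) = +1·(41705/1149) since 1149 mod 4 = 1, 41705 mod 4 = 1; sign now -1
(41705/1149) = (341/1149)   [reduce mod 1149]
reciprocity: (341/1149) = +1·(1149/341) since 341 mod 4 = 1, 1149 mod 4 = 1; sign now -1
(1149/341) = (126/341)   [reduce mod 341]
126 = 2^1·63; (2/341) = -1 since 341 mod 8 = 5, so (126/341) = (-1)^1·(63/341); sign now +1
reciprocity: (63/341) = +1·(341/63) since 63 mod 4 = 3, 341 mod 4 = 1; sign now +1
(341/63) = (26/63)   [reduce mod 63]
26 = 2^1·13; (2/63) = +1 since 63 mod 8 = 7, so (26/63) = (+1)^1·(13/63); sign now +1
reciprocity: (13/63) = +1·(63/13) since 13 mod 4 = 1, 63 mod 4 = 3; sign now +1
(63/13) = (11/13)   [reduce mod 13]
reciprocity: (11/13) = +1·(13/11) since 11 mod 4 = 3, 13 mod 4 = 1; sign now +1
(13/11) = (2/11)   [reduce mod 11]
2 = 2^1·1; (2/11) = -1 since 11 mod 8 = 3, so (2/11) = (-1)^1·(1/11); sign now -1
(1/11) = 1; final value = sign = -1

-1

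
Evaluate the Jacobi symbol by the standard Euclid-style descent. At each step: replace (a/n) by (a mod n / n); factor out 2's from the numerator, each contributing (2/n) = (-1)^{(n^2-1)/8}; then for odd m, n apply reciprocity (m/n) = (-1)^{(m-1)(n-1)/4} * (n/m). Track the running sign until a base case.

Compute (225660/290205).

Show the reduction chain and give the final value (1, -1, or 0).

0

225660 = 2^2·56415; (2/290205) = -1 since 290205 mod 8 = 5, so (225660/290205) = (-1)^2·(56415/290205); sign now +1
reciprocity: (56415/290205) = +1·(290205/56415) since 56415 mod 4 = 3, 290205 mod 4 = 1; sign now +1
(290205/56415) = (8130/56415)   [reduce mod 56415]
8130 = 2^1·4065; (2/56415) = +1 since 56415 mod 8 = 7, so (8130/56415) = (+1)^1·(4065/56415); sign now +1
reciprocity: (4065/56415) = +1·(56415/4065) since 4065 mod 4 = 1, 56415 mod 4 = 3; sign now +1
(56415/4065) = (3570/4065)   [reduce mod 4065]
3570 = 2^1·1785; (2/4065) = +1 since 4065 mod 8 = 1, so (3570/4065) = (+1)^1·(1785/4065); sign now +1
reciprocity: (1785/4065) = +1·(4065/1785) since 1785 mod 4 = 1, 4065 mod 4 = 1; sign now +1
(4065/1785) = (495/1785)   [reduce mod 1785]
reciprocity: (495/1785) = +1·(1785/495) since 495 mod 4 = 3, 1785 mod 4 = 1; sign now +1
(1785/495) = (300/495)   [reduce mod 495]
300 = 2^2·75; (2/495) = +1 since 495 mod 8 = 7, so (300/495) = (+1)^2·(75/495); sign now +1
reciprocity: (75/495) = -1·(495/75) since 75 mod 4 = 3, 495 mod 4 = 3; sign now -1
(495/75) = (45/75)   [reduce mod 75]
reciprocity: (45/75) = +1·(75/45) since 45 mod 4 = 1, 75 mod 4 = 3; sign now -1
(75/45) = (30/45)   [reduce mod 45]
30 = 2^1·15; (2/45) = -1 since 45 mod 8 = 5, so (30/45) = (-1)^1·(15/45); sign now +1
reciprocity: (15/45) = +1·(45/15) since 15 mod 4 = 3, 45 mod 4 = 1; sign now +1
(45/15) = (0/15)   [reduce mod 15]
(0/15) = 0   [gcd(a, n) > 1]; final value = 0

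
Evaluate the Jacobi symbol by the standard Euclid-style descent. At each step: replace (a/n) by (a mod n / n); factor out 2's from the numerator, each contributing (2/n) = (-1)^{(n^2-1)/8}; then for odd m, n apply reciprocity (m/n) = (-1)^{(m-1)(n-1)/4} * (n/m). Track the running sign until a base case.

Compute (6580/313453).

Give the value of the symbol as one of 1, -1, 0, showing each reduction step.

6580 = 2^2·1645; (2/313453) = -1 since 313453 mod 8 = 5, so (6580/313453) = (-1)^2·(1645/313453); sign now +1
reciprocity: (1645/313453) = +1·(313453/1645) since 1645 mod 4 = 1, 313453 mod 4 = 1; sign now +1
(313453/1645) = (903/1645)   [reduce mod 1645]
reciprocity: (903/1645) = +1·(1645/903) since 903 mod 4 = 3, 1645 mod 4 = 1; sign now +1
(1645/903) = (742/903)   [reduce mod 903]
742 = 2^1·371; (2/903) = +1 since 903 mod 8 = 7, so (742/903) = (+1)^1·(371/903); sign now +1
reciprocity: (371/903) = -1·(903/371) since 371 mod 4 = 3, 903 mod 4 = 3; sign now -1
(903/371) = (161/371)   [reduce mod 371]
reciprocity: (161/371) = +1·(371/161) since 161 mod 4 = 1, 371 mod 4 = 3; sign now -1
(371/161) = (49/161)   [reduce mod 161]
reciprocity: (49/161) = +1·(161/49) since 49 mod 4 = 1, 161 mod 4 = 1; sign now -1
(161/49) = (14/49)   [reduce mod 49]
14 = 2^1·7; (2/49) = +1 since 49 mod 8 = 1, so (14/49) = (+1)^1·(7/49); sign now -1
reciprocity: (7/49) = +1·(49/7) since 7 mod 4 = 3, 49 mod 4 = 1; sign now -1
(49/7) = (0/7)   [reduce mod 7]
(0/7) = 0   [gcd(a, n) > 1]; final value = 0

0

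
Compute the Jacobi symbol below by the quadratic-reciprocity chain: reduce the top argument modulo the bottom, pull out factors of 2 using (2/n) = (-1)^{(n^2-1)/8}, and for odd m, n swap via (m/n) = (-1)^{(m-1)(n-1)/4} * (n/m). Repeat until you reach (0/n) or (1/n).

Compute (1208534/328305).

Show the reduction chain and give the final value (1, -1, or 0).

-1

(1208534/328305) = (223619/328305)   [reduce mod 328305]
reciprocity: (223619/328305) = +1·(328305/223619) since 223619 mod 4 = 3, 328305 mod 4 = 1; sign now +1
(328305/223619) = (104686/223619)   [reduce mod 223619]
104686 = 2^1·52343; (2/223619) = -1 since 223619 mod 8 = 3, so (104686/223619) = (-1)^1·(52343/223619); sign now -1
reciprocity: (52343/223619) = -1·(223619/52343) since 52343 mod 4 = 3, 223619 mod 4 = 3; sign now +1
(223619/52343) = (14247/52343)   [reduce mod 52343]
reciprocity: (14247/52343) = -1·(52343/14247) since 14247 mod 4 = 3, 52343 mod 4 = 3; sign now -1
(52343/14247) = (9602/14247)   [reduce mod 14247]
9602 = 2^1·4801; (2/14247) = +1 since 14247 mod 8 = 7, so (9602/14247) = (+1)^1·(4801/14247); sign now -1
reciprocity: (4801/14247) = +1·(14247/4801) since 4801 mod 4 = 1, 14247 mod 4 = 3; sign now -1
(14247/4801) = (4645/4801)   [reduce mod 4801]
reciprocity: (4645/4801) = +1·(4801/4645) since 4645 mod 4 = 1, 4801 mod 4 = 1; sign now -1
(4801/4645) = (156/4645)   [reduce mod 4645]
156 = 2^2·39; (2/4645) = -1 since 4645 mod 8 = 5, so (156/4645) = (-1)^2·(39/4645); sign now -1
reciprocity: (39/4645) = +1·(4645/39) since 39 mod 4 = 3, 4645 mod 4 = 1; sign now -1
(4645/39) = (4/39)   [reduce mod 39]
4 = 2^2·1; (2/39) = +1 since 39 mod 8 = 7, so (4/39) = (+1)^2·(1/39); sign now -1
(1/39) = 1; final value = sign = -1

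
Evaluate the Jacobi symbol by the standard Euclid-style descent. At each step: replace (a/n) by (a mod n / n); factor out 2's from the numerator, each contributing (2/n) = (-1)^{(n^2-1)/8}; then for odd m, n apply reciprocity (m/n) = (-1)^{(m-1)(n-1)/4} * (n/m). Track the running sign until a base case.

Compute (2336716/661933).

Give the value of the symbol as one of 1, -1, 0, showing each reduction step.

-1

(2336716/661933) = (350917/661933)   [reduce mod 661933]
reciprocity: (350917/661933) = +1·(661933/350917) since 350917 mod 4 = 1, 661933 mod 4 = 1; sign now +1
(661933/350917) = (311016/350917)   [reduce mod 350917]
311016 = 2^3·38877; (2/350917) = -1 since 350917 mod 8 = 5, so (311016/350917) = (-1)^3·(38877/350917); sign now -1
reciprocity: (38877/350917) = +1·(350917/38877) since 38877 mod 4 = 1, 350917 mod 4 = 1; sign now -1
(350917/38877) = (1024/38877)   [reduce mod 38877]
1024 = 2^10·1; (2/38877) = -1 since 38877 mod 8 = 5, so (1024/38877) = (-1)^10·(1/38877); sign now -1
(1/38877) = 1; final value = sign = -1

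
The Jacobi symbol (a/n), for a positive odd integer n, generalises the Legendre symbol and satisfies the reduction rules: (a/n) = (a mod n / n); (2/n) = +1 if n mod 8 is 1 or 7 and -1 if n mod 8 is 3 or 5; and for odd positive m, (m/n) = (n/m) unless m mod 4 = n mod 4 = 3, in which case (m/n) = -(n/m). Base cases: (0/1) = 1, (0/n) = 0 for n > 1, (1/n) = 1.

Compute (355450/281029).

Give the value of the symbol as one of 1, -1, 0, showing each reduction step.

(355450/281029): 355450 mod 281029 = 74421, so (355450/281029) = (74421/281029)
flip (74421/281029) -> (281029/74421): both odd, 74421 mod 4 = 1, 281029 mod 4 = 1, so the flip contributes +1; sign now +1
(281029/74421): 281029 mod 74421 = 57766, so (281029/74421) = (57766/74421)
factor out 2^1: 57766 = 2^1·28883; with 74421 mod 8 = 5, (2/74421) = -1; sign now -1; continue with (28883/74421)
flip (28883/74421) -> (74421/28883): both odd, 28883 mod 4 = 3, 74421 mod 4 = 1, so the flip contributes +1; sign now -1
(74421/28883): 74421 mod 28883 = 16655, so (74421/28883) = (16655/28883)
flip (16655/28883) -> (28883/16655): both odd, 16655 mod 4 = 3, 28883 mod 4 = 3, so the flip contributes -1; sign now +1
(28883/16655): 28883 mod 16655 = 12228, so (28883/16655) = (12228/16655)
factor out 2^2: 12228 = 2^2·3057; with 16655 mod 8 = 7, (2/16655) = +1; sign now +1; continue with (3057/16655)
flip (3057/16655) -> (16655/3057): both odd, 3057 mod 4 = 1, 16655 mod 4 = 3, so the flip contributes +1; sign now +1
(16655/3057): 16655 mod 3057 = 1370, so (16655/3057) = (1370/3057)
factor out 2^1: 1370 = 2^1·685; with 3057 mod 8 = 1, (2/3057) = +1; sign now +1; continue with (685/3057)
flip (685/3057) -> (3057/685): both odd, 685 mod 4 = 1, 3057 mod 4 = 1, so the flip contributes +1; sign now +1
(3057/685): 3057 mod 685 = 317, so (3057/685) = (317/685)
flip (317/685) -> (685/317): both odd, 317 mod 4 = 1, 685 mod 4 = 1, so the flip contributes +1; sign now +1
(685/317): 685 mod 317 = 51, so (685/317) = (51/317)
flip (51/317) -> (317/51): both odd, 51 mod 4 = 3, 317 mod 4 = 1, so the flip contributes +1; sign now +1
(317/51): 317 mod 51 = 11, so (317/51) = (11/51)
flip (11/51) -> (51/11): both odd, 11 mod 4 = 3, 51 mod 4 = 3, so the flip contributes -1; sign now -1
(51/11): 51 mod 11 = 7, so (51/11) = (7/11)
flip (7/11) -> (11/7): both odd, 7 mod 4 = 3, 11 mod 4 = 3, so the flip contributes -1; sign now +1
(11/7): 11 mod 7 = 4, so (11/7) = (4/7)
factor out 2^2: 4 = 2^2·1; with 7 mod 8 = 7, (2/7) = +1; sign now +1; continue with (1/7)
reached (1/7) = 1, so the symbol is +1

1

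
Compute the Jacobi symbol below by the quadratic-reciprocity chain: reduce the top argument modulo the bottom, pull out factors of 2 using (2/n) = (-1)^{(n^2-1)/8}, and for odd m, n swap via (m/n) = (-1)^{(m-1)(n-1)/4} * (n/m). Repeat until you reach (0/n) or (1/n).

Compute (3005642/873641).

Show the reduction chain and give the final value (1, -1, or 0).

1

(3005642/873641): 3005642 mod 873641 = 384719, so (3005642/873641) = (384719/873641)
flip (384719/873641) -> (873641/384719): both odd, 384719 mod 4 = 3, 873641 mod 4 = 1, so the flip contributes +1; sign now +1
(873641/384719): 873641 mod 384719 = 104203, so (873641/384719) = (104203/384719)
flip (104203/384719) -> (384719/104203): both odd, 104203 mod 4 = 3, 384719 mod 4 = 3, so the flip contributes -1; sign now -1
(384719/104203): 384719 mod 104203 = 72110, so (384719/104203) = (72110/104203)
factor out 2^1: 72110 = 2^1·36055; with 104203 mod 8 = 3, (2/104203) = -1; sign now +1; continue with (36055/104203)
flip (36055/104203) -> (104203/36055): both odd, 36055 mod 4 = 3, 104203 mod 4 = 3, so the flip contributes -1; sign now -1
(104203/36055): 104203 mod 36055 = 32093, so (104203/36055) = (32093/36055)
flip (32093/36055) -> (36055/32093): both odd, 32093 mod 4 = 1, 36055 mod 4 = 3, so the flip contributes +1; sign now -1
(36055/32093): 36055 mod 32093 = 3962, so (36055/32093) = (3962/32093)
factor out 2^1: 3962 = 2^1·1981; with 32093 mod 8 = 5, (2/32093) = -1; sign now +1; continue with (1981/32093)
flip (1981/32093) -> (32093/1981): both odd, 1981 mod 4 = 1, 32093 mod 4 = 1, so the flip contributes +1; sign now +1
(32093/1981): 32093 mod 1981 = 397, so (32093/1981) = (397/1981)
flip (397/1981) -> (1981/397): both odd, 397 mod 4 = 1, 1981 mod 4 = 1, so the flip contributes +1; sign now +1
(1981/397): 1981 mod 397 = 393, so (1981/397) = (393/397)
flip (393/397) -> (397/393): both odd, 393 mod 4 = 1, 397 mod 4 = 1, so the flip contributes +1; sign now +1
(397/393): 397 mod 393 = 4, so (397/393) = (4/393)
factor out 2^2: 4 = 2^2·1; with 393 mod 8 = 1, (2/393) = +1; sign now +1; continue with (1/393)
reached (1/393) = 1, so the symbol is +1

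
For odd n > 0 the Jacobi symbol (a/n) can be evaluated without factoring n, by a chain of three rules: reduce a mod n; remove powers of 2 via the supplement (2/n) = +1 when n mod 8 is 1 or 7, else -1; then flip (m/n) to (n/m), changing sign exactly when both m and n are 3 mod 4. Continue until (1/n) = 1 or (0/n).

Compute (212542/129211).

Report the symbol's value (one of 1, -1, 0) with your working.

(212542/129211): 212542 mod 129211 = 83331, so (212542/129211) = (83331/129211)
flip (83331/129211) -> (129211/83331): both odd, 83331 mod 4 = 3, 129211 mod 4 = 3, so the flip contributes -1; sign now -1
(129211/83331): 129211 mod 83331 = 45880, so (129211/83331) = (45880/83331)
factor out 2^3: 45880 = 2^3·5735; with 83331 mod 8 = 3, (2/83331) = -1; sign now +1; continue with (5735/83331)
flip (5735/83331) -> (83331/5735): both odd, 5735 mod 4 = 3, 83331 mod 4 = 3, so the flip contributes -1; sign now -1
(83331/5735): 83331 mod 5735 = 3041, so (83331/5735) = (3041/5735)
flip (3041/5735) -> (5735/3041): both odd, 3041 mod 4 = 1, 5735 mod 4 = 3, so the flip contributes +1; sign now -1
(5735/3041): 5735 mod 3041 = 2694, so (5735/3041) = (2694/3041)
factor out 2^1: 2694 = 2^1·1347; with 3041 mod 8 = 1, (2/3041) = +1; sign now -1; continue with (1347/3041)
flip (1347/3041) -> (3041/1347): both odd, 1347 mod 4 = 3, 3041 mod 4 = 1, so the flip contributes +1; sign now -1
(3041/1347): 3041 mod 1347 = 347, so (3041/1347) = (347/1347)
flip (347/1347) -> (1347/347): both odd, 347 mod 4 = 3, 1347 mod 4 = 3, so the flip contributes -1; sign now +1
(1347/347): 1347 mod 347 = 306, so (1347/347) = (306/347)
factor out 2^1: 306 = 2^1·153; with 347 mod 8 = 3, (2/347) = -1; sign now -1; continue with (153/347)
flip (153/347) -> (347/153): both odd, 153 mod 4 = 1, 347 mod 4 = 3, so the flip contributes +1; sign now -1
(347/153): 347 mod 153 = 41, so (347/153) = (41/153)
flip (41/153) -> (153/41): both odd, 41 mod 4 = 1, 153 mod 4 = 1, so the flip contributes +1; sign now -1
(153/41): 153 mod 41 = 30, so (153/41) = (30/41)
factor out 2^1: 30 = 2^1·15; with 41 mod 8 = 1, (2/41) = +1; sign now -1; continue with (15/41)
flip (15/41) -> (41/15): both odd, 15 mod 4 = 3, 41 mod 4 = 1, so the flip contributes +1; sign now -1
(41/15): 41 mod 15 = 11, so (41/15) = (11/15)
flip (11/15) -> (15/11): both odd, 11 mod 4 = 3, 15 mod 4 = 3, so the flip contributes -1; sign now +1
(15/11): 15 mod 11 = 4, so (15/11) = (4/11)
factor out 2^2: 4 = 2^2·1; with 11 mod 8 = 3, (2/11) = -1; sign now +1; continue with (1/11)
reached (1/11) = 1, so the symbol is +1

1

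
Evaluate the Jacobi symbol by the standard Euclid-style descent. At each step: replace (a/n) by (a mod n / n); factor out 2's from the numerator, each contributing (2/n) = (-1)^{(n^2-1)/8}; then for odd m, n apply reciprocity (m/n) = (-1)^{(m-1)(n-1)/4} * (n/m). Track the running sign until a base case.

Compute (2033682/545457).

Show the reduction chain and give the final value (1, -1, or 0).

(2033682/545457) = (397311/545457)   [reduce mod 545457]
reciprocity: (397311/545457) = +1·(545457/397311) since 397311 mod 4 = 3, 545457 mod 4 = 1; sign now +1
(545457/397311) = (148146/397311)   [reduce mod 397311]
148146 = 2^1·74073; (2/397311) = +1 since 397311 mod 8 = 7, so (148146/397311) = (+1)^1·(74073/397311); sign now +1
reciprocity: (74073/397311) = +1·(397311/74073) since 74073 mod 4 = 1, 397311 mod 4 = 3; sign now +1
(397311/74073) = (26946/74073)   [reduce mod 74073]
26946 = 2^1·13473; (2/74073) = +1 since 74073 mod 8 = 1, so (26946/74073) = (+1)^1·(13473/74073); sign now +1
reciprocity: (13473/74073) = +1·(74073/13473) since 13473 mod 4 = 1, 74073 mod 4 = 1; sign now +1
(74073/13473) = (6708/13473)   [reduce mod 13473]
6708 = 2^2·1677; (2/13473) = +1 since 13473 mod 8 = 1, so (6708/13473) = (+1)^2·(1677/13473); sign now +1
reciprocity: (1677/13473) = +1·(13473/1677) since 1677 mod 4 = 1, 13473 mod 4 = 1; sign now +1
(13473/1677) = (57/1677)   [reduce mod 1677]
reciprocity: (57/1677) = +1·(1677/57) since 57 mod 4 = 1, 1677 mod 4 = 1; sign now +1
(1677/57) = (24/57)   [reduce mod 57]
24 = 2^3·3; (2/57) = +1 since 57 mod 8 = 1, so (24/57) = (+1)^3·(3/57); sign now +1
reciprocity: (3/57) = +1·(57/3) since 3 mod 4 = 3, 57 mod 4 = 1; sign now +1
(57/3) = (0/3)   [reduce mod 3]
(0/3) = 0   [gcd(a, n) > 1]; final value = 0

0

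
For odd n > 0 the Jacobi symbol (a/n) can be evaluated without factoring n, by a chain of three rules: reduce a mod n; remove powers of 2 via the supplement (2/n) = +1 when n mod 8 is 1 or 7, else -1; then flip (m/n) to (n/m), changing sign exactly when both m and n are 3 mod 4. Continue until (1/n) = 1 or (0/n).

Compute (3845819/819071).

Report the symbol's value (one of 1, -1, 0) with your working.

1

(3845819/819071): 3845819 mod 819071 = 569535, so (3845819/819071) = (569535/819071)
flip (569535/819071) -> (819071/569535): both odd, 569535 mod 4 = 3, 819071 mod 4 = 3, so the flip contributes -1; sign now -1
(819071/569535): 819071 mod 569535 = 249536, so (819071/569535) = (249536/569535)
factor out 2^6: 249536 = 2^6·3899; with 569535 mod 8 = 7, (2/569535) = +1; sign now -1; continue with (3899/569535)
flip (3899/569535) -> (569535/3899): both odd, 3899 mod 4 = 3, 569535 mod 4 = 3, so the flip contributes -1; sign now +1
(569535/3899): 569535 mod 3899 = 281, so (569535/3899) = (281/3899)
flip (281/3899) -> (3899/281): both odd, 281 mod 4 = 1, 3899 mod 4 = 3, so the flip contributes +1; sign now +1
(3899/281): 3899 mod 281 = 246, so (3899/281) = (246/281)
factor out 2^1: 246 = 2^1·123; with 281 mod 8 = 1, (2/281) = +1; sign now +1; continue with (123/281)
flip (123/281) -> (281/123): both odd, 123 mod 4 = 3, 281 mod 4 = 1, so the flip contributes +1; sign now +1
(281/123): 281 mod 123 = 35, so (281/123) = (35/123)
flip (35/123) -> (123/35): both odd, 35 mod 4 = 3, 123 mod 4 = 3, so the flip contributes -1; sign now -1
(123/35): 123 mod 35 = 18, so (123/35) = (18/35)
factor out 2^1: 18 = 2^1·9; with 35 mod 8 = 3, (2/35) = -1; sign now +1; continue with (9/35)
flip (9/35) -> (35/9): both odd, 9 mod 4 = 1, 35 mod 4 = 3, so the flip contributes +1; sign now +1
(35/9): 35 mod 9 = 8, so (35/9) = (8/9)
factor out 2^3: 8 = 2^3·1; with 9 mod 8 = 1, (2/9) = +1; sign now +1; continue with (1/9)
reached (1/9) = 1, so the symbol is +1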